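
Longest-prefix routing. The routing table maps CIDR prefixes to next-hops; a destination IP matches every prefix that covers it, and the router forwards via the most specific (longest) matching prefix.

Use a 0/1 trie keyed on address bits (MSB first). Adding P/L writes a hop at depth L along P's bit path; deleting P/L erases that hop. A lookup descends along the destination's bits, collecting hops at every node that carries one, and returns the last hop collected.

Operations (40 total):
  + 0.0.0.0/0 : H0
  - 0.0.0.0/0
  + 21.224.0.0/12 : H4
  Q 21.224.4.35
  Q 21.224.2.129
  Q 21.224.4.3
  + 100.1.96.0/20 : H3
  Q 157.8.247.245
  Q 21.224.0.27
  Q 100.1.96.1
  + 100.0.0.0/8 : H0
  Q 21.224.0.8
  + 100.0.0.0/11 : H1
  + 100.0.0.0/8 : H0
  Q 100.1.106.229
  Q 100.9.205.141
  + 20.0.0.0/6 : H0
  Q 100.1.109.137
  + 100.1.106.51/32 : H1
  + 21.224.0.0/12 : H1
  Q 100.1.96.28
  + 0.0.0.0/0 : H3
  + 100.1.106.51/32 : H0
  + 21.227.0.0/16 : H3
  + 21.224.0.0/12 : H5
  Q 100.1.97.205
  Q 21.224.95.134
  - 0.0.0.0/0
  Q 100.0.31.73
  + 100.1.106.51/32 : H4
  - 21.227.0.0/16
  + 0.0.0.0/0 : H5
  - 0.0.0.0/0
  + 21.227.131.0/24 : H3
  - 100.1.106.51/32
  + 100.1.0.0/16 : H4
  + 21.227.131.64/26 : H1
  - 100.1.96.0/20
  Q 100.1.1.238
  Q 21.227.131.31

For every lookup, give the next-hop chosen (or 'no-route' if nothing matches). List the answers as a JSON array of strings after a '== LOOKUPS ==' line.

Trace:
  add 0.0.0.0/0 -> H0 at depth 0
  del 0.0.0.0/0 (clear depth 0)
  add 21.224.0.0/12 -> H4 at depth 12
  lookup 21.224.4.35: bits 000101011110 walk d0:-→d1:-→d2:-→d3:-→d4:-→d5:-→d6:-→d7:-→d8:-→d9:-→d10:-→d11:-→d12:H4 -> H4
  lookup 21.224.2.129: bits 000101011110 walk d0:-→d1:-→d2:-→d3:-→d4:-→d5:-→d6:-→d7:-→d8:-→d9:-→d10:-→d11:-→d12:H4 -> H4
  lookup 21.224.4.3: bits 000101011110 walk d0:-→d1:-→d2:-→d3:-→d4:-→d5:-→d6:-→d7:-→d8:-→d9:-→d10:-→d11:-→d12:H4 -> H4
  add 100.1.96.0/20 -> H3 at depth 20
  lookup 157.8.247.245: bits ε walk d0:- -> no-route
  lookup 21.224.0.27: bits 000101011110 walk d0:-→d1:-→d2:-→d3:-→d4:-→d5:-→d6:-→d7:-→d8:-→d9:-→d10:-→d11:-→d12:H4 -> H4
  lookup 100.1.96.1: bits 01100100000000010110 walk d0:-→d1:-→d2:-→d3:-→d4:-→d5:-→d6:-→d7:-→d8:-→d9:-→d10:-→d11:-→d12:-→d13:-→d14:-→d15:-→d16:-→d17:-→d18:-→d19:-→d20:H3 -> H3
  add 100.0.0.0/8 -> H0 at depth 8
  lookup 21.224.0.8: bits 000101011110 walk d0:-→d1:-→d2:-→d3:-→d4:-→d5:-→d6:-→d7:-→d8:-→d9:-→d10:-→d11:-→d12:H4 -> H4
  add 100.0.0.0/11 -> H1 at depth 11
  add 100.0.0.0/8 -> H0 at depth 8
  lookup 100.1.106.229: bits 01100100000000010110 walk d0:-→d1:-→d2:-→d3:-→d4:-→d5:-→d6:-→d7:-→d8:H0→d9:-→d10:-→d11:H1→d12:-→d13:-→d14:-→d15:-→d16:-→d17:-→d18:-→d19:-→d20:H3 -> H3
  lookup 100.9.205.141: bits 011001000000 walk d0:-→d1:-→d2:-→d3:-→d4:-→d5:-→d6:-→d7:-→d8:H0→d9:-→d10:-→d11:H1→d12:- -> H1
  add 20.0.0.0/6 -> H0 at depth 6
  lookup 100.1.109.137: bits 01100100000000010110 walk d0:-→d1:-→d2:-→d3:-→d4:-→d5:-→d6:-→d7:-→d8:H0→d9:-→d10:-→d11:H1→d12:-→d13:-→d14:-→d15:-→d16:-→d17:-→d18:-→d19:-→d20:H3 -> H3
  add 100.1.106.51/32 -> H1 at depth 32
  add 21.224.0.0/12 -> H1 at depth 12
  lookup 100.1.96.28: bits 01100100000000010110 walk d0:-→d1:-→d2:-→d3:-→d4:-→d5:-→d6:-→d7:-→d8:H0→d9:-→d10:-→d11:H1→d12:-→d13:-→d14:-→d15:-→d16:-→d17:-→d18:-→d19:-→d20:H3 -> H3
  add 0.0.0.0/0 -> H3 at depth 0
  add 100.1.106.51/32 -> H0 at depth 32
  add 21.227.0.0/16 -> H3 at depth 16
  add 21.224.0.0/12 -> H5 at depth 12
  lookup 100.1.97.205: bits 01100100000000010110 walk d0:H3→d1:-→d2:-→d3:-→d4:-→d5:-→d6:-→d7:-→d8:H0→d9:-→d10:-→d11:H1→d12:-→d13:-→d14:-→d15:-→d16:-→d17:-→d18:-→d19:-→d20:H3 -> H3
  lookup 21.224.95.134: bits 00010101111000 walk d0:H3→d1:-→d2:-→d3:-→d4:-→d5:-→d6:H0→d7:-→d8:-→d9:-→d10:-→d11:-→d12:H5→d13:-→d14:- -> H5
  del 0.0.0.0/0 (clear depth 0)
  lookup 100.0.31.73: bits 011001000000000 walk d0:-→d1:-→d2:-→d3:-→d4:-→d5:-→d6:-→d7:-→d8:H0→d9:-→d10:-→d11:H1→d12:-→d13:-→d14:-→d15:- -> H1
  add 100.1.106.51/32 -> H4 at depth 32
  del 21.227.0.0/16 (clear depth 16)
  add 0.0.0.0/0 -> H5 at depth 0
  del 0.0.0.0/0 (clear depth 0)
  add 21.227.131.0/24 -> H3 at depth 24
  del 100.1.106.51/32 (clear depth 32)
  add 100.1.0.0/16 -> H4 at depth 16
  add 21.227.131.64/26 -> H1 at depth 26
  del 100.1.96.0/20 (clear depth 20)
  lookup 100.1.1.238: bits 01100100000000010 walk d0:-→d1:-→d2:-→d3:-→d4:-→d5:-→d6:-→d7:-→d8:H0→d9:-→d10:-→d11:H1→d12:-→d13:-→d14:-→d15:-→d16:H4→d17:- -> H4
  lookup 21.227.131.31: bits 0001010111100011100000110 walk d0:-→d1:-→d2:-→d3:-→d4:-→d5:-→d6:H0→d7:-→d8:-→d9:-→d10:-→d11:-→d12:H5→d13:-→d14:-→d15:-→d16:-→d17:-→d18:-→d19:-→d20:-→d21:-→d22:-→d23:-→d24:H3→d25:- -> H3

== LOOKUPS ==
["H4","H4","H4","no-route","H4","H3","H4","H3","H1","H3","H3","H3","H5","H1","H4","H3"]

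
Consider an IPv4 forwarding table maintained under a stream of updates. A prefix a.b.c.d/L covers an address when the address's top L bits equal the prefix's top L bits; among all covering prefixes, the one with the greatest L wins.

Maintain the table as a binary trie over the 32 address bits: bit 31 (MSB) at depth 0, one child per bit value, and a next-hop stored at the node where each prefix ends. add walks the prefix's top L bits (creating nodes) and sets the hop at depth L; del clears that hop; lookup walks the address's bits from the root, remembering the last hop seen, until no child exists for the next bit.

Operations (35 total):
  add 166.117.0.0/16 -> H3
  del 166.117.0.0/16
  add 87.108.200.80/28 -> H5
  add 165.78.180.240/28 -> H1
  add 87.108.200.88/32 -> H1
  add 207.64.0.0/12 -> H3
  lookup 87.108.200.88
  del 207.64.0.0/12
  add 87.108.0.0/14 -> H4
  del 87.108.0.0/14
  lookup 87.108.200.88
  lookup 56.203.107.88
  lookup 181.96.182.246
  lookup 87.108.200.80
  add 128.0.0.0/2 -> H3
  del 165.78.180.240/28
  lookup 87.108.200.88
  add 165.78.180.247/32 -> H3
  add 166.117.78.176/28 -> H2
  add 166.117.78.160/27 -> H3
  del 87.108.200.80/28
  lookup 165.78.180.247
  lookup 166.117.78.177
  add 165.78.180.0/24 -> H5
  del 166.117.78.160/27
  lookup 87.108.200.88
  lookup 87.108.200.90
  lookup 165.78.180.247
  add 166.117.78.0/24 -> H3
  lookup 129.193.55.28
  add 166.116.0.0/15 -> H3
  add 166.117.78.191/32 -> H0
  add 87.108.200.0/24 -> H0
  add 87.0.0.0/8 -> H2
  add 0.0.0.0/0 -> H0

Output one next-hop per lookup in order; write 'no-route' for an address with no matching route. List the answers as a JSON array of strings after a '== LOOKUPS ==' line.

Process each operation:
  + 166.117.0.0/16 (H3) depth=16
  - 166.117.0.0/16 clear@16
  + 87.108.200.80/28 (H5) depth=28
  + 165.78.180.240/28 (H1) depth=28
  + 87.108.200.88/32 (H1) depth=32
  + 207.64.0.0/12 (H3) depth=12
  ? 87.108.200.88  path d0:-→d1:-→d2:-→d3:-→d4:-→d5:-→d6:-→d7:-→d8:-→d9:-→d10:-→d11:-→d12:-→d13:-→d14:-→d15:-→d16:-→d17:-→d18:-→d19:-→d20:-→d21:-→d22:-→d23:-→d24:-→d25:-→d26:-→d27:-→d28:H5→d29:-→d30:-→d31:-→d32:H1  best=H1
  - 207.64.0.0/12 clear@12
  + 87.108.0.0/14 (H4) depth=14
  - 87.108.0.0/14 clear@14
  ? 87.108.200.88  path d0:-→d1:-→d2:-→d3:-→d4:-→d5:-→d6:-→d7:-→d8:-→d9:-→d10:-→d11:-→d12:-→d13:-→d14:-→d15:-→d16:-→d17:-→d18:-→d19:-→d20:-→d21:-→d22:-→d23:-→d24:-→d25:-→d26:-→d27:-→d28:H5→d29:-→d30:-→d31:-→d32:H1  best=H1
  ? 56.203.107.88  path d0:-→d1:-  best=no-route
  ? 181.96.182.246  path d0:-→d1:-→d2:-→d3:-  best=no-route
  ? 87.108.200.80  path d0:-→d1:-→d2:-→d3:-→d4:-→d5:-→d6:-→d7:-→d8:-→d9:-→d10:-→d11:-→d12:-→d13:-→d14:-→d15:-→d16:-→d17:-→d18:-→d19:-→d20:-→d21:-→d22:-→d23:-→d24:-→d25:-→d26:-→d27:-→d28:H5  best=H5
  + 128.0.0.0/2 (H3) depth=2
  - 165.78.180.240/28 clear@28
  ? 87.108.200.88  path d0:-→d1:-→d2:-→d3:-→d4:-→d5:-→d6:-→d7:-→d8:-→d9:-→d10:-→d11:-→d12:-→d13:-→d14:-→d15:-→d16:-→d17:-→d18:-→d19:-→d20:-→d21:-→d22:-→d23:-→d24:-→d25:-→d26:-→d27:-→d28:H5→d29:-→d30:-→d31:-→d32:H1  best=H1
  + 165.78.180.247/32 (H3) depth=32
  + 166.117.78.176/28 (H2) depth=28
  + 166.117.78.160/27 (H3) depth=27
  - 87.108.200.80/28 clear@28
  ? 165.78.180.247  path d0:-→d1:-→d2:H3→d3:-→d4:-→d5:-→d6:-→d7:-→d8:-→d9:-→d10:-→d11:-→d12:-→d13:-→d14:-→d15:-→d16:-→d17:-→d18:-→d19:-→d20:-→d21:-→d22:-→d23:-→d24:-→d25:-→d26:-→d27:-→d28:-→d29:-→d30:-→d31:-→d32:H3  best=H3
  ? 166.117.78.177  path d0:-→d1:-→d2:H3→d3:-→d4:-→d5:-→d6:-→d7:-→d8:-→d9:-→d10:-→d11:-→d12:-→d13:-→d14:-→d15:-→d16:-→d17:-→d18:-→d19:-→d20:-→d21:-→d22:-→d23:-→d24:-→d25:-→d26:-→d27:H3→d28:H2  best=H2
  + 165.78.180.0/24 (H5) depth=24
  - 166.117.78.160/27 clear@27
  ? 87.108.200.88  path d0:-→d1:-→d2:-→d3:-→d4:-→d5:-→d6:-→d7:-→d8:-→d9:-→d10:-→d11:-→d12:-→d13:-→d14:-→d15:-→d16:-→d17:-→d18:-→d19:-→d20:-→d21:-→d22:-→d23:-→d24:-→d25:-→d26:-→d27:-→d28:-→d29:-→d30:-→d31:-→d32:H1  best=H1
  ? 87.108.200.90  path d0:-→d1:-→d2:-→d3:-→d4:-→d5:-→d6:-→d7:-→d8:-→d9:-→d10:-→d11:-→d12:-→d13:-→d14:-→d15:-→d16:-→d17:-→d18:-→d19:-→d20:-→d21:-→d22:-→d23:-→d24:-→d25:-→d26:-→d27:-→d28:-→d29:-→d30:-  best=no-route
  ? 165.78.180.247  path d0:-→d1:-→d2:H3→d3:-→d4:-→d5:-→d6:-→d7:-→d8:-→d9:-→d10:-→d11:-→d12:-→d13:-→d14:-→d15:-→d16:-→d17:-→d18:-→d19:-→d20:-→d21:-→d22:-→d23:-→d24:H5→d25:-→d26:-→d27:-→d28:-→d29:-→d30:-→d31:-→d32:H3  best=H3
  + 166.117.78.0/24 (H3) depth=24
  ? 129.193.55.28  path d0:-→d1:-→d2:H3  best=H3
  + 166.116.0.0/15 (H3) depth=15
  + 166.117.78.191/32 (H0) depth=32
  + 87.108.200.0/24 (H0) depth=24
  + 87.0.0.0/8 (H2) depth=8
  + 0.0.0.0/0 (H0) depth=0

== LOOKUPS ==
["H1","H1","no-route","no-route","H5","H1","H3","H2","H1","no-route","H3","H3"]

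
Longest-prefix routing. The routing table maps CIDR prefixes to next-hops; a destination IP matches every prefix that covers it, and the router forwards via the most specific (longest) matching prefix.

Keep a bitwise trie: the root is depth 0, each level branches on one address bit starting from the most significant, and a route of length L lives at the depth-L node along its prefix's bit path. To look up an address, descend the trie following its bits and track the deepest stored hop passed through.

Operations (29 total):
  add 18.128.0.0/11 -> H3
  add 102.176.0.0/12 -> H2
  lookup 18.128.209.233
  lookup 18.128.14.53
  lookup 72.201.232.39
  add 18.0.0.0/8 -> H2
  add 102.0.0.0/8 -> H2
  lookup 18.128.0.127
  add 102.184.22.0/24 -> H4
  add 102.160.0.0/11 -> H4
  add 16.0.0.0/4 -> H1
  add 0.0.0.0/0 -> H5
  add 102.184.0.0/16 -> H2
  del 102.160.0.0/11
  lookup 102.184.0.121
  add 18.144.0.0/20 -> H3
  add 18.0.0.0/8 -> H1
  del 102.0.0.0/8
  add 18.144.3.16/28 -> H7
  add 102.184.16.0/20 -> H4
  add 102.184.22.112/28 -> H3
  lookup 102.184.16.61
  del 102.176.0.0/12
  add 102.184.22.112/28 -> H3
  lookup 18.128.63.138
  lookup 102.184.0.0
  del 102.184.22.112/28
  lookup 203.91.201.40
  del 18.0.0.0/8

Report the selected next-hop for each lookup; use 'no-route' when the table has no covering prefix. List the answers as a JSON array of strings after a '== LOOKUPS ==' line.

Apply in order:
  add 18.128.0.0/11 -> H3 at depth 11
  add 102.176.0.0/12 -> H2 at depth 12
  Q 18.128.209.233: descend 00010010100 ; hops seen [H3] ; pick H3
  Q 18.128.14.53: descend 00010010100 ; hops seen [H3] ; pick H3
  Q 72.201.232.39: descend 01 ; hops seen [∅] ; pick no-route
  add 18.0.0.0/8 -> H2 at depth 8
  add 102.0.0.0/8 -> H2 at depth 8
  Q 18.128.0.127: descend 00010010100 ; hops seen [H2,H3] ; pick H3
  add 102.184.22.0/24 -> H4 at depth 24
  add 102.160.0.0/11 -> H4 at depth 11
  add 16.0.0.0/4 -> H1 at depth 4
  add 0.0.0.0/0 -> H5 at depth 0
  add 102.184.0.0/16 -> H2 at depth 16
  - 102.160.0.0/11 clear@11
  Q 102.184.0.121: descend 0110011010111000000 ; hops seen [H5,H2,H2,H2] ; pick H2
  add 18.144.0.0/20 -> H3 at depth 20
  add 18.0.0.0/8 -> H1 at depth 8
  - 102.0.0.0/8 clear@8
  add 18.144.3.16/28 -> H7 at depth 28
  add 102.184.16.0/20 -> H4 at depth 20
  add 102.184.22.112/28 -> H3 at depth 28
  Q 102.184.16.61: descend 011001101011100000010 ; hops seen [H5,H2,H2,H4] ; pick H4
  - 102.176.0.0/12 clear@12
  add 102.184.22.112/28 -> H3 at depth 28
  Q 18.128.63.138: descend 00010010100 ; hops seen [H5,H1,H1,H3] ; pick H3
  Q 102.184.0.0: descend 0110011010111000000 ; hops seen [H5,H2] ; pick H2
  - 102.184.22.112/28 clear@28
  Q 203.91.201.40: descend ε ; hops seen [H5] ; pick H5
  - 18.0.0.0/8 clear@8

== LOOKUPS ==
["H3","H3","no-route","H3","H2","H4","H3","H2","H5"]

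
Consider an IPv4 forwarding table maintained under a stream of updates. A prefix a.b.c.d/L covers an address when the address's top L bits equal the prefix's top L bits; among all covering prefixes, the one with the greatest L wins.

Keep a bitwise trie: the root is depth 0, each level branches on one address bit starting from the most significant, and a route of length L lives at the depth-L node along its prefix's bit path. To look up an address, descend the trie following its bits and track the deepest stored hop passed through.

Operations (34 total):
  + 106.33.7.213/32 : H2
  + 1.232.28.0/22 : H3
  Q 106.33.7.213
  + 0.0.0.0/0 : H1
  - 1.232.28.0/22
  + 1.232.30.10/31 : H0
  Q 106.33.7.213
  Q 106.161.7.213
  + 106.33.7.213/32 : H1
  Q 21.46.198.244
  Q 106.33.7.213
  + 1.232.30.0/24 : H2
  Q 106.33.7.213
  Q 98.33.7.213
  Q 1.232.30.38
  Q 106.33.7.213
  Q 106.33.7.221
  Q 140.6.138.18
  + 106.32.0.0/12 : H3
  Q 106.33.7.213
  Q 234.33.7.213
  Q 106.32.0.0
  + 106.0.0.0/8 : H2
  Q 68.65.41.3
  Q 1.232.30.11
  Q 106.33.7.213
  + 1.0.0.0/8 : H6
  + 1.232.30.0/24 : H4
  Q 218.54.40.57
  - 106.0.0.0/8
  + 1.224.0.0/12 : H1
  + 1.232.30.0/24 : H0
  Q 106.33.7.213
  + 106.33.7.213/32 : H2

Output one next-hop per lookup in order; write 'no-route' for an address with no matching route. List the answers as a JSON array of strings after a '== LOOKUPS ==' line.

Trace:
  add 106.33.7.213/32 -> H2 at depth 32
  add 1.232.28.0/22 -> H3 at depth 22
  ? 106.33.7.213  path d0:-→d1:-→d2:-→d3:-→d4:-→d5:-→d6:-→d7:-→d8:-→d9:-→d10:-→d11:-→d12:-→d13:-→d14:-→d15:-→d16:-→d17:-→d18:-→d19:-→d20:-→d21:-→d22:-→d23:-→d24:-→d25:-→d26:-→d27:-→d28:-→d29:-→d30:-→d31:-→d32:H2  best=H2
  add 0.0.0.0/0 -> H1 at depth 0
  - 1.232.28.0/22 clear@22
  add 1.232.30.10/31 -> H0 at depth 31
  ? 106.33.7.213  path d0:H1→d1:-→d2:-→d3:-→d4:-→d5:-→d6:-→d7:-→d8:-→d9:-→d10:-→d11:-→d12:-→d13:-→d14:-→d15:-→d16:-→d17:-→d18:-→d19:-→d20:-→d21:-→d22:-→d23:-→d24:-→d25:-→d26:-→d27:-→d28:-→d29:-→d30:-→d31:-→d32:H2  best=H2
  ? 106.161.7.213  path d0:H1→d1:-→d2:-→d3:-→d4:-→d5:-→d6:-→d7:-→d8:-  best=H1
  add 106.33.7.213/32 -> H1 at depth 32
  ? 21.46.198.244  path d0:H1→d1:-→d2:-→d3:-  best=H1
  ? 106.33.7.213  path d0:H1→d1:-→d2:-→d3:-→d4:-→d5:-→d6:-→d7:-→d8:-→d9:-→d10:-→d11:-→d12:-→d13:-→d14:-→d15:-→d16:-→d17:-→d18:-→d19:-→d20:-→d21:-→d22:-→d23:-→d24:-→d25:-→d26:-→d27:-→d28:-→d29:-→d30:-→d31:-→d32:H1  best=H1
  add 1.232.30.0/24 -> H2 at depth 24
  ? 106.33.7.213  path d0:H1→d1:-→d2:-→d3:-→d4:-→d5:-→d6:-→d7:-→d8:-→d9:-→d10:-→d11:-→d12:-→d13:-→d14:-→d15:-→d16:-→d17:-→d18:-→d19:-→d20:-→d21:-→d22:-→d23:-→d24:-→d25:-→d26:-→d27:-→d28:-→d29:-→d30:-→d31:-→d32:H1  best=H1
  ? 98.33.7.213  path d0:H1→d1:-→d2:-→d3:-→d4:-  best=H1
  ? 1.232.30.38  path d0:H1→d1:-→d2:-→d3:-→d4:-→d5:-→d6:-→d7:-→d8:-→d9:-→d10:-→d11:-→d12:-→d13:-→d14:-→d15:-→d16:-→d17:-→d18:-→d19:-→d20:-→d21:-→d22:-→d23:-→d24:H2→d25:-→d26:-  best=H2
  ? 106.33.7.213  path d0:H1→d1:-→d2:-→d3:-→d4:-→d5:-→d6:-→d7:-→d8:-→d9:-→d10:-→d11:-→d12:-→d13:-→d14:-→d15:-→d16:-→d17:-→d18:-→d19:-→d20:-→d21:-→d22:-→d23:-→d24:-→d25:-→d26:-→d27:-→d28:-→d29:-→d30:-→d31:-→d32:H1  best=H1
  ? 106.33.7.221  path d0:H1→d1:-→d2:-→d3:-→d4:-→d5:-→d6:-→d7:-→d8:-→d9:-→d10:-→d11:-→d12:-→d13:-→d14:-→d15:-→d16:-→d17:-→d18:-→d19:-→d20:-→d21:-→d22:-→d23:-→d24:-→d25:-→d26:-→d27:-→d28:-  best=H1
  ? 140.6.138.18  path d0:H1  best=H1
  add 106.32.0.0/12 -> H3 at depth 12
  ? 106.33.7.213  path d0:H1→d1:-→d2:-→d3:-→d4:-→d5:-→d6:-→d7:-→d8:-→d9:-→d10:-→d11:-→d12:H3→d13:-→d14:-→d15:-→d16:-→d17:-→d18:-→d19:-→d20:-→d21:-→d22:-→d23:-→d24:-→d25:-→d26:-→d27:-→d28:-→d29:-→d30:-→d31:-→d32:H1  best=H1
  ? 234.33.7.213  path d0:H1  best=H1
  ? 106.32.0.0  path d0:H1→d1:-→d2:-→d3:-→d4:-→d5:-→d6:-→d7:-→d8:-→d9:-→d10:-→d11:-→d12:H3→d13:-→d14:-→d15:-  best=H3
  add 106.0.0.0/8 -> H2 at depth 8
  ? 68.65.41.3  path d0:H1→d1:-→d2:-  best=H1
  ? 1.232.30.11  path d0:H1→d1:-→d2:-→d3:-→d4:-→d5:-→d6:-→d7:-→d8:-→d9:-→d10:-→d11:-→d12:-→d13:-→d14:-→d15:-→d16:-→d17:-→d18:-→d19:-→d20:-→d21:-→d22:-→d23:-→d24:H2→d25:-→d26:-→d27:-→d28:-→d29:-→d30:-→d31:H0  best=H0
  ? 106.33.7.213  path d0:H1→d1:-→d2:-→d3:-→d4:-→d5:-→d6:-→d7:-→d8:H2→d9:-→d10:-→d11:-→d12:H3→d13:-→d14:-→d15:-→d16:-→d17:-→d18:-→d19:-→d20:-→d21:-→d22:-→d23:-→d24:-→d25:-→d26:-→d27:-→d28:-→d29:-→d30:-→d31:-→d32:H1  best=H1
  add 1.0.0.0/8 -> H6 at depth 8
  add 1.232.30.0/24 -> H4 at depth 24
  ? 218.54.40.57  path d0:H1  best=H1
  - 106.0.0.0/8 clear@8
  add 1.224.0.0/12 -> H1 at depth 12
  add 1.232.30.0/24 -> H0 at depth 24
  ? 106.33.7.213  path d0:H1→d1:-→d2:-→d3:-→d4:-→d5:-→d6:-→d7:-→d8:-→d9:-→d10:-→d11:-→d12:H3→d13:-→d14:-→d15:-→d16:-→d17:-→d18:-→d19:-→d20:-→d21:-→d22:-→d23:-→d24:-→d25:-→d26:-→d27:-→d28:-→d29:-→d30:-→d31:-→d32:H1  best=H1
  add 106.33.7.213/32 -> H2 at depth 32

== LOOKUPS ==
["H2","H2","H1","H1","H1","H1","H1","H2","H1","H1","H1","H1","H1","H3","H1","H0","H1","H1","H1"]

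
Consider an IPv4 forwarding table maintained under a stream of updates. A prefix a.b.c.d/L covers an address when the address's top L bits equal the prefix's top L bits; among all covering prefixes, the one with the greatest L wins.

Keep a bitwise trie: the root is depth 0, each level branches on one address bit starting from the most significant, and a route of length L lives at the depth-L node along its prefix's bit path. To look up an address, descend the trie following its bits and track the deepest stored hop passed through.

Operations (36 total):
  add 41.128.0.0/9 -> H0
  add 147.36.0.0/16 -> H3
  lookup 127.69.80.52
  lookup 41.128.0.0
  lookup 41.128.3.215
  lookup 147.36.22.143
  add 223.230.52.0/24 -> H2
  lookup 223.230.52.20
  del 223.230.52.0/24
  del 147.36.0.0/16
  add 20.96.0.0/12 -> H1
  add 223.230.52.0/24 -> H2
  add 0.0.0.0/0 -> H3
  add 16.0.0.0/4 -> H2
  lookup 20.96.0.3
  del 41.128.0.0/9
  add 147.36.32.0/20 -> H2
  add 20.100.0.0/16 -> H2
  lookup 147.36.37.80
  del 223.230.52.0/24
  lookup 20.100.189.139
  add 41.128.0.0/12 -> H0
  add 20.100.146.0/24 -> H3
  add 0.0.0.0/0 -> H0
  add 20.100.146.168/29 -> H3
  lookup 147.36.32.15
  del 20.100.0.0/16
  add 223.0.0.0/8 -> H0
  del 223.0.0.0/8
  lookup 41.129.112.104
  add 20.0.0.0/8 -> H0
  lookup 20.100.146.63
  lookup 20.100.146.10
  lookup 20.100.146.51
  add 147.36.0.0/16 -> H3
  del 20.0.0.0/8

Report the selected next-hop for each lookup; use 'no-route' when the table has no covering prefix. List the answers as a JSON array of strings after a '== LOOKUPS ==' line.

Process each operation:
  add 41.128.0.0/9 -> H0 at depth 9
  add 147.36.0.0/16 -> H3 at depth 16
  lookup 127.69.80.52: bits 0 walk d0:-→d1:- -> no-route
  lookup 41.128.0.0: bits 001010011 walk d0:-→d1:-→d2:-→d3:-→d4:-→d5:-→d6:-→d7:-→d8:-→d9:H0 -> H0
  lookup 41.128.3.215: bits 001010011 walk d0:-→d1:-→d2:-→d3:-→d4:-→d5:-→d6:-→d7:-→d8:-→d9:H0 -> H0
  lookup 147.36.22.143: bits 1001001100100100 walk d0:-→d1:-→d2:-→d3:-→d4:-→d5:-→d6:-→d7:-→d8:-→d9:-→d10:-→d11:-→d12:-→d13:-→d14:-→d15:-→d16:H3 -> H3
  add 223.230.52.0/24 -> H2 at depth 24
  lookup 223.230.52.20: bits 110111111110011000110100 walk d0:-→d1:-→d2:-→d3:-→d4:-→d5:-→d6:-→d7:-→d8:-→d9:-→d10:-→d11:-→d12:-→d13:-→d14:-→d15:-→d16:-→d17:-→d18:-→d19:-→d20:-→d21:-→d22:-→d23:-→d24:H2 -> H2
  - 223.230.52.0/24 clear@24
  - 147.36.0.0/16 clear@16
  add 20.96.0.0/12 -> H1 at depth 12
  add 223.230.52.0/24 -> H2 at depth 24
  add 0.0.0.0/0 -> H3 at depth 0
  add 16.0.0.0/4 -> H2 at depth 4
  lookup 20.96.0.3: bits 000101000110 walk d0:H3→d1:-→d2:-→d3:-→d4:H2→d5:-→d6:-→d7:-→d8:-→d9:-→d10:-→d11:-→d12:H1 -> H1
  - 41.128.0.0/9 clear@9
  add 147.36.32.0/20 -> H2 at depth 20
  add 20.100.0.0/16 -> H2 at depth 16
  lookup 147.36.37.80: bits 10010011001001000010 walk d0:H3→d1:-→d2:-→d3:-→d4:-→d5:-→d6:-→d7:-→d8:-→d9:-→d10:-→d11:-→d12:-→d13:-→d14:-→d15:-→d16:-→d17:-→d18:-→d19:-→d20:H2 -> H2
  - 223.230.52.0/24 clear@24
  lookup 20.100.189.139: bits 0001010001100100 walk d0:H3→d1:-→d2:-→d3:-→d4:H2→d5:-→d6:-→d7:-→d8:-→d9:-→d10:-→d11:-→d12:H1→d13:-→d14:-→d15:-→d16:H2 -> H2
  add 41.128.0.0/12 -> H0 at depth 12
  add 20.100.146.0/24 -> H3 at depth 24
  add 0.0.0.0/0 -> H0 at depth 0
  add 20.100.146.168/29 -> H3 at depth 29
  lookup 147.36.32.15: bits 10010011001001000010 walk d0:H0→d1:-→d2:-→d3:-→d4:-→d5:-→d6:-→d7:-→d8:-→d9:-→d10:-→d11:-→d12:-→d13:-→d14:-→d15:-→d16:-→d17:-→d18:-→d19:-→d20:H2 -> H2
  - 20.100.0.0/16 clear@16
  add 223.0.0.0/8 -> H0 at depth 8
  - 223.0.0.0/8 clear@8
  lookup 41.129.112.104: bits 001010011000 walk d0:H0→d1:-→d2:-→d3:-→d4:-→d5:-→d6:-→d7:-→d8:-→d9:-→d10:-→d11:-→d12:H0 -> H0
  add 20.0.0.0/8 -> H0 at depth 8
  lookup 20.100.146.63: bits 000101000110010010010010 walk d0:H0→d1:-→d2:-→d3:-→d4:H2→d5:-→d6:-→d7:-→d8:H0→d9:-→d10:-→d11:-→d12:H1→d13:-→d14:-→d15:-→d16:-→d17:-→d18:-→d19:-→d20:-→d21:-→d22:-→d23:-→d24:H3 -> H3
  lookup 20.100.146.10: bits 000101000110010010010010 walk d0:H0→d1:-→d2:-→d3:-→d4:H2→d5:-→d6:-→d7:-→d8:H0→d9:-→d10:-→d11:-→d12:H1→d13:-→d14:-→d15:-→d16:-→d17:-→d18:-→d19:-→d20:-→d21:-→d22:-→d23:-→d24:H3 -> H3
  lookup 20.100.146.51: bits 000101000110010010010010 walk d0:H0→d1:-→d2:-→d3:-→d4:H2→d5:-→d6:-→d7:-→d8:H0→d9:-→d10:-→d11:-→d12:H1→d13:-→d14:-→d15:-→d16:-→d17:-→d18:-→d19:-→d20:-→d21:-→d22:-→d23:-→d24:H3 -> H3
  add 147.36.0.0/16 -> H3 at depth 16
  - 20.0.0.0/8 clear@8

== LOOKUPS ==
["no-route","H0","H0","H3","H2","H1","H2","H2","H2","H0","H3","H3","H3"]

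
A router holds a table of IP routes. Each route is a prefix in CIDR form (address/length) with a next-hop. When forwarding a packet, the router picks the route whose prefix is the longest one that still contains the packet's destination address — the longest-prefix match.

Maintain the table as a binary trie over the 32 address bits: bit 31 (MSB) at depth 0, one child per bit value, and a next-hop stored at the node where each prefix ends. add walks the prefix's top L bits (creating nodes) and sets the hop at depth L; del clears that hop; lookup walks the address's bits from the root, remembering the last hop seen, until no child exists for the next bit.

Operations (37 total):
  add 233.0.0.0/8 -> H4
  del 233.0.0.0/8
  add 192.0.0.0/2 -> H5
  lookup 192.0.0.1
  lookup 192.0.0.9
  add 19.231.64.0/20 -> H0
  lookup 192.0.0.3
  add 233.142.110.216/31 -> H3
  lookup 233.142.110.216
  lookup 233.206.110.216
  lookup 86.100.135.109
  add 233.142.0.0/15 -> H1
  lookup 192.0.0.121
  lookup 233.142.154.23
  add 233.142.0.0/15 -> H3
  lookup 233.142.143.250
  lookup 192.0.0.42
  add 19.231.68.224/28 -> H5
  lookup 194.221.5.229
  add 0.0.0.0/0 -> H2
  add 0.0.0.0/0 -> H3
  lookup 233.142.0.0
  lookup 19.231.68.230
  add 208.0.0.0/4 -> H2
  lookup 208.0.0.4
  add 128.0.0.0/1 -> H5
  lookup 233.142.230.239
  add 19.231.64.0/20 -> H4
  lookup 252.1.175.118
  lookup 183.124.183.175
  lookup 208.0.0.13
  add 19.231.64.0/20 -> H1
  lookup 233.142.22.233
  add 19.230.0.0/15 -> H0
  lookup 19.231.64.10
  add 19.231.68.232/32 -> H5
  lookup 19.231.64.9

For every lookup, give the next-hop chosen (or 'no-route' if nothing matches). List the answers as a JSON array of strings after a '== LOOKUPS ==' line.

Trace:
  + 233.0.0.0/8 (H4) depth=8
  - 233.0.0.0/8 clear@8
  + 192.0.0.0/2 (H5) depth=2
  ? 192.0.0.1  path d0:-→d1:-→d2:H5  best=H5
  ? 192.0.0.9  path d0:-→d1:-→d2:H5  best=H5
  + 19.231.64.0/20 (H0) depth=20
  ? 192.0.0.3  path d0:-→d1:-→d2:H5  best=H5
  + 233.142.110.216/31 (H3) depth=31
  ? 233.142.110.216  path d0:-→d1:-→d2:H5→d3:-→d4:-→d5:-→d6:-→d7:-→d8:-→d9:-→d10:-→d11:-→d12:-→d13:-→d14:-→d15:-→d16:-→d17:-→d18:-→d19:-→d20:-→d21:-→d22:-→d23:-→d24:-→d25:-→d26:-→d27:-→d28:-→d29:-→d30:-→d31:H3  best=H3
  ? 233.206.110.216  path d0:-→d1:-→d2:H5→d3:-→d4:-→d5:-→d6:-→d7:-→d8:-→d9:-  best=H5
  ? 86.100.135.109  path d0:-→d1:-  best=no-route
  + 233.142.0.0/15 (H1) depth=15
  ? 192.0.0.121  path d0:-→d1:-→d2:H5  best=H5
  ? 233.142.154.23  path d0:-→d1:-→d2:H5→d3:-→d4:-→d5:-→d6:-→d7:-→d8:-→d9:-→d10:-→d11:-→d12:-→d13:-→d14:-→d15:H1→d16:-  best=H1
  + 233.142.0.0/15 (H3) depth=15
  ? 233.142.143.250  path d0:-→d1:-→d2:H5→d3:-→d4:-→d5:-→d6:-→d7:-→d8:-→d9:-→d10:-→d11:-→d12:-→d13:-→d14:-→d15:H3→d16:-  best=H3
  ? 192.0.0.42  path d0:-→d1:-→d2:H5  best=H5
  + 19.231.68.224/28 (H5) depth=28
  ? 194.221.5.229  path d0:-→d1:-→d2:H5  best=H5
  + 0.0.0.0/0 (H2) depth=0
  + 0.0.0.0/0 (H3) depth=0
  ? 233.142.0.0  path d0:H3→d1:-→d2:H5→d3:-→d4:-→d5:-→d6:-→d7:-→d8:-→d9:-→d10:-→d11:-→d12:-→d13:-→d14:-→d15:H3→d16:-→d17:-  best=H3
  ? 19.231.68.230  path d0:H3→d1:-→d2:-→d3:-→d4:-→d5:-→d6:-→d7:-→d8:-→d9:-→d10:-→d11:-→d12:-→d13:-→d14:-→d15:-→d16:-→d17:-→d18:-→d19:-→d20:H0→d21:-→d22:-→d23:-→d24:-→d25:-→d26:-→d27:-→d28:H5  best=H5
  + 208.0.0.0/4 (H2) depth=4
  ? 208.0.0.4  path d0:H3→d1:-→d2:H5→d3:-→d4:H2  best=H2
  + 128.0.0.0/1 (H5) depth=1
  ? 233.142.230.239  path d0:H3→d1:H5→d2:H5→d3:-→d4:-→d5:-→d6:-→d7:-→d8:-→d9:-→d10:-→d11:-→d12:-→d13:-→d14:-→d15:H3→d16:-  best=H3
  + 19.231.64.0/20 (H4) depth=20
  ? 252.1.175.118  path d0:H3→d1:H5→d2:H5→d3:-  best=H5
  ? 183.124.183.175  path d0:H3→d1:H5  best=H5
  ? 208.0.0.13  path d0:H3→d1:H5→d2:H5→d3:-→d4:H2  best=H2
  + 19.231.64.0/20 (H1) depth=20
  ? 233.142.22.233  path d0:H3→d1:H5→d2:H5→d3:-→d4:-→d5:-→d6:-→d7:-→d8:-→d9:-→d10:-→d11:-→d12:-→d13:-→d14:-→d15:H3→d16:-→d17:-  best=H3
  + 19.230.0.0/15 (H0) depth=15
  ? 19.231.64.10  path d0:H3→d1:-→d2:-→d3:-→d4:-→d5:-→d6:-→d7:-→d8:-→d9:-→d10:-→d11:-→d12:-→d13:-→d14:-→d15:H0→d16:-→d17:-→d18:-→d19:-→d20:H1→d21:-  best=H1
  + 19.231.68.232/32 (H5) depth=32
  ? 19.231.64.9  path d0:H3→d1:-→d2:-→d3:-→d4:-→d5:-→d6:-→d7:-→d8:-→d9:-→d10:-→d11:-→d12:-→d13:-→d14:-→d15:H0→d16:-→d17:-→d18:-→d19:-→d20:H1→d21:-  best=H1

== LOOKUPS ==
["H5","H5","H5","H3","H5","no-route","H5","H1","H3","H5","H5","H3","H5","H2","H3","H5","H5","H2","H3","H1","H1"]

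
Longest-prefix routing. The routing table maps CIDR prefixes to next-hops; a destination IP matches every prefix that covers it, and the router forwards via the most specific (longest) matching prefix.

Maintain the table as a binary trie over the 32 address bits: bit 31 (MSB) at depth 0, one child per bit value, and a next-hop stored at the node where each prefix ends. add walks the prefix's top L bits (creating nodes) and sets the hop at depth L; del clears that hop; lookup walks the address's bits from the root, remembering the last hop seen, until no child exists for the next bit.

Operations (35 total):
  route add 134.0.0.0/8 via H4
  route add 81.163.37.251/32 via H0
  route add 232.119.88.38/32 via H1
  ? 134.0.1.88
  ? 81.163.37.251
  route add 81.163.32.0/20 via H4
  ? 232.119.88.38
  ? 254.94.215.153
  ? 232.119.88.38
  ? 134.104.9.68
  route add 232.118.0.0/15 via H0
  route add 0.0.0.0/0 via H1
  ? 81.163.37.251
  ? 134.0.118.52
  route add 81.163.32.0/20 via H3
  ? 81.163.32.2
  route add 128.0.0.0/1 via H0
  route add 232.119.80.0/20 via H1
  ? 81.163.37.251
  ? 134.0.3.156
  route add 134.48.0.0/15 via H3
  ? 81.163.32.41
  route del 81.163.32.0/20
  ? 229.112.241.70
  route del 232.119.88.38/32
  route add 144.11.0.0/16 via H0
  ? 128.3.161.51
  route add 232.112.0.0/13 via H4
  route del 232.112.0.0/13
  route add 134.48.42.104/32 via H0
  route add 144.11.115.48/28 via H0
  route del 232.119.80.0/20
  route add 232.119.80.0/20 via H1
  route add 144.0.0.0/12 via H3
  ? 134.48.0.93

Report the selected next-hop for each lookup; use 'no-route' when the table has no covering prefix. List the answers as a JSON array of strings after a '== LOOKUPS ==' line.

Trace:
  add 134.0.0.0/8 -> H4 at depth 8
  add 81.163.37.251/32 -> H0 at depth 32
  add 232.119.88.38/32 -> H1 at depth 32
  Q 134.0.1.88: descend 10000110 ; hops seen [H4] ; pick H4
  Q 81.163.37.251: descend 01010001101000110010010111111011 ; hops seen [H0] ; pick H0
  add 81.163.32.0/20 -> H4 at depth 20
  Q 232.119.88.38: descend 11101000011101110101100000100110 ; hops seen [H1] ; pick H1
  Q 254.94.215.153: descend 111 ; hops seen [∅] ; pick no-route
  Q 232.119.88.38: descend 11101000011101110101100000100110 ; hops seen [H1] ; pick H1
  Q 134.104.9.68: descend 10000110 ; hops seen [H4] ; pick H4
  add 232.118.0.0/15 -> H0 at depth 15
  add 0.0.0.0/0 -> H1 at depth 0
  Q 81.163.37.251: descend 01010001101000110010010111111011 ; hops seen [H1,H4,H0] ; pick H0
  Q 134.0.118.52: descend 10000110 ; hops seen [H1,H4] ; pick H4
  add 81.163.32.0/20 -> H3 at depth 20
  Q 81.163.32.2: descend 010100011010001100100 ; hops seen [H1,H3] ; pick H3
  add 128.0.0.0/1 -> H0 at depth 1
  add 232.119.80.0/20 -> H1 at depth 20
  Q 81.163.37.251: descend 01010001101000110010010111111011 ; hops seen [H1,H3,H0] ; pick H0
  Q 134.0.3.156: descend 10000110 ; hops seen [H1,H0,H4] ; pick H4
  add 134.48.0.0/15 -> H3 at depth 15
  Q 81.163.32.41: descend 010100011010001100100 ; hops seen [H1,H3] ; pick H3
  del 81.163.32.0/20 (clear depth 20)
  Q 229.112.241.70: descend 1110 ; hops seen [H1,H0] ; pick H0
  del 232.119.88.38/32 (clear depth 32)
  add 144.11.0.0/16 -> H0 at depth 16
  Q 128.3.161.51: descend 10000 ; hops seen [H1,H0] ; pick H0
  add 232.112.0.0/13 -> H4 at depth 13
  del 232.112.0.0/13 (clear depth 13)
  add 134.48.42.104/32 -> H0 at depth 32
  add 144.11.115.48/28 -> H0 at depth 28
  del 232.119.80.0/20 (clear depth 20)
  add 232.119.80.0/20 -> H1 at depth 20
  add 144.0.0.0/12 -> H3 at depth 12
  Q 134.48.0.93: descend 100001100011000000 ; hops seen [H1,H0,H4,H3] ; pick H3

== LOOKUPS ==
["H4","H0","H1","no-route","H1","H4","H0","H4","H3","H0","H4","H3","H0","H0","H3"]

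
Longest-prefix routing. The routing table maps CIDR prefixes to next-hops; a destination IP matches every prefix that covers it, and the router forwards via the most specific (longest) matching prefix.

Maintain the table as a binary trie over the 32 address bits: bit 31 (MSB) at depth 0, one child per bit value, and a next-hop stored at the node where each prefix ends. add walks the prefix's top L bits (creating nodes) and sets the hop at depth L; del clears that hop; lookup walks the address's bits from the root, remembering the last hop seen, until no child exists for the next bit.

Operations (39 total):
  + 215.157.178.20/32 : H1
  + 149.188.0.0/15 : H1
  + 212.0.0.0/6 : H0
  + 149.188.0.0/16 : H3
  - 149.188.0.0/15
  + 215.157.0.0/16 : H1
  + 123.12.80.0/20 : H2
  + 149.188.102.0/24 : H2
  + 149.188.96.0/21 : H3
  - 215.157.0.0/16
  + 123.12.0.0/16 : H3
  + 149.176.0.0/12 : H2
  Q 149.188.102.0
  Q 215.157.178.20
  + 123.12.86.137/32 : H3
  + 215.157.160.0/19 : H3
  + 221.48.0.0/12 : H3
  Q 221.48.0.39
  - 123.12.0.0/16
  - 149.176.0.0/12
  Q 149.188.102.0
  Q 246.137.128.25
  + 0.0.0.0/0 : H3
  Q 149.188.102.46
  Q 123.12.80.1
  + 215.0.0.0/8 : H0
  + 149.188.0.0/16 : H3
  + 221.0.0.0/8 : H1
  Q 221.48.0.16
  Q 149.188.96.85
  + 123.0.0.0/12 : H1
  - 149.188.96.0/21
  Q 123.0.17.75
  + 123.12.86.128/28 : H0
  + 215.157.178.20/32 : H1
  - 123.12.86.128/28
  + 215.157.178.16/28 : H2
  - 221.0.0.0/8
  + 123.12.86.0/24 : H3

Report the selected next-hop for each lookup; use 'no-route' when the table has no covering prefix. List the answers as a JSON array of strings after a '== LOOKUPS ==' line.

Apply in order:
  + 215.157.178.20/32 (H1) depth=32
  + 149.188.0.0/15 (H1) depth=15
  + 212.0.0.0/6 (H0) depth=6
  + 149.188.0.0/16 (H3) depth=16
  - 149.188.0.0/15 clear@15
  + 215.157.0.0/16 (H1) depth=16
  + 123.12.80.0/20 (H2) depth=20
  + 149.188.102.0/24 (H2) depth=24
  + 149.188.96.0/21 (H3) depth=21
  - 215.157.0.0/16 clear@16
  + 123.12.0.0/16 (H3) depth=16
  + 149.176.0.0/12 (H2) depth=12
  Q 149.188.102.0: descend 100101011011110001100110 ; hops seen [H2,H3,H3,H2] ; pick H2
  Q 215.157.178.20: descend 11010111100111011011001000010100 ; hops seen [H0,H1] ; pick H1
  + 123.12.86.137/32 (H3) depth=32
  + 215.157.160.0/19 (H3) depth=19
  + 221.48.0.0/12 (H3) depth=12
  Q 221.48.0.39: descend 110111010011 ; hops seen [H3] ; pick H3
  - 123.12.0.0/16 clear@16
  - 149.176.0.0/12 clear@12
  Q 149.188.102.0: descend 100101011011110001100110 ; hops seen [H3,H3,H2] ; pick H2
  Q 246.137.128.25: descend 11 ; hops seen [∅] ; pick no-route
  + 0.0.0.0/0 (H3) depth=0
  Q 149.188.102.46: descend 100101011011110001100110 ; hops seen [H3,H3,H3,H2] ; pick H2
  Q 123.12.80.1: descend 011110110000110001010 ; hops seen [H3,H2] ; pick H2
  + 215.0.0.0/8 (H0) depth=8
  + 149.188.0.0/16 (H3) depth=16
  + 221.0.0.0/8 (H1) depth=8
  Q 221.48.0.16: descend 110111010011 ; hops seen [H3,H1,H3] ; pick H3
  Q 149.188.96.85: descend 100101011011110001100 ; hops seen [H3,H3,H3] ; pick H3
  + 123.0.0.0/12 (H1) depth=12
  - 149.188.96.0/21 clear@21
  Q 123.0.17.75: descend 011110110000 ; hops seen [H3,H1] ; pick H1
  + 123.12.86.128/28 (H0) depth=28
  + 215.157.178.20/32 (H1) depth=32
  - 123.12.86.128/28 clear@28
  + 215.157.178.16/28 (H2) depth=28
  - 221.0.0.0/8 clear@8
  + 123.12.86.0/24 (H3) depth=24

== LOOKUPS ==
["H2","H1","H3","H2","no-route","H2","H2","H3","H3","H1"]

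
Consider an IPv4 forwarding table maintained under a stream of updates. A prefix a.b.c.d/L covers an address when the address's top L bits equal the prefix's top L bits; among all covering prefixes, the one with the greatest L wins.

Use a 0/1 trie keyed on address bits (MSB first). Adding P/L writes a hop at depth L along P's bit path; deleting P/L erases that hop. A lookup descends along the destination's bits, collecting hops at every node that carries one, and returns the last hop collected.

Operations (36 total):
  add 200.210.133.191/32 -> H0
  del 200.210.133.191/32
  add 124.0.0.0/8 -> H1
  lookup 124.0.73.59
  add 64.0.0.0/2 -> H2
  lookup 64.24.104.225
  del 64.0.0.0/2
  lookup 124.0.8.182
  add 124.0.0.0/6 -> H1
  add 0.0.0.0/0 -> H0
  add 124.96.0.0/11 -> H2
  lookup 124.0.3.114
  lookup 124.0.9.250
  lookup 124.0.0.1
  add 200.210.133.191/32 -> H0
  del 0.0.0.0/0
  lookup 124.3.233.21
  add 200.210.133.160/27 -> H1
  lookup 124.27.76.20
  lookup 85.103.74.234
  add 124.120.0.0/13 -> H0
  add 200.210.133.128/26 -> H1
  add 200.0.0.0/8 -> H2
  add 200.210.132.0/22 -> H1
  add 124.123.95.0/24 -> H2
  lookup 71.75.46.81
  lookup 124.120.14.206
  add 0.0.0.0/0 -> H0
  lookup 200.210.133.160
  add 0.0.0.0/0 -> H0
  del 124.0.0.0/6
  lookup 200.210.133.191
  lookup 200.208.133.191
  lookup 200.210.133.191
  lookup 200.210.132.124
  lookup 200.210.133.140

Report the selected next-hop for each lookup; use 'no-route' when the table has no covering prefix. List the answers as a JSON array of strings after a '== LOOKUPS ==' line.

Process each operation:
  + 200.210.133.191/32 (H0) depth=32
  - 200.210.133.191/32 clear@32
  + 124.0.0.0/8 (H1) depth=8
  lookup 124.0.73.59: bits 01111100 walk d0:-→d1:-→d2:-→d3:-→d4:-→d5:-→d6:-→d7:-→d8:H1 -> H1
  + 64.0.0.0/2 (H2) depth=2
  lookup 64.24.104.225: bits 01 walk d0:-→d1:-→d2:H2 -> H2
  - 64.0.0.0/2 clear@2
  lookup 124.0.8.182: bits 01111100 walk d0:-→d1:-→d2:-→d3:-→d4:-→d5:-→d6:-→d7:-→d8:H1 -> H1
  + 124.0.0.0/6 (H1) depth=6
  + 0.0.0.0/0 (H0) depth=0
  + 124.96.0.0/11 (H2) depth=11
  lookup 124.0.3.114: bits 011111000 walk d0:H0→d1:-→d2:-→d3:-→d4:-→d5:-→d6:H1→d7:-→d8:H1→d9:- -> H1
  lookup 124.0.9.250: bits 011111000 walk d0:H0→d1:-→d2:-→d3:-→d4:-→d5:-→d6:H1→d7:-→d8:H1→d9:- -> H1
  lookup 124.0.0.1: bits 011111000 walk d0:H0→d1:-→d2:-→d3:-→d4:-→d5:-→d6:H1→d7:-→d8:H1→d9:- -> H1
  + 200.210.133.191/32 (H0) depth=32
  - 0.0.0.0/0 clear@0
  lookup 124.3.233.21: bits 011111000 walk d0:-→d1:-→d2:-→d3:-→d4:-→d5:-→d6:H1→d7:-→d8:H1→d9:- -> H1
  + 200.210.133.160/27 (H1) depth=27
  lookup 124.27.76.20: bits 011111000 walk d0:-→d1:-→d2:-→d3:-→d4:-→d5:-→d6:H1→d7:-→d8:H1→d9:- -> H1
  lookup 85.103.74.234: bits 01 walk d0:-→d1:-→d2:- -> no-route
  + 124.120.0.0/13 (H0) depth=13
  + 200.210.133.128/26 (H1) depth=26
  + 200.0.0.0/8 (H2) depth=8
  + 200.210.132.0/22 (H1) depth=22
  + 124.123.95.0/24 (H2) depth=24
  lookup 71.75.46.81: bits 01 walk d0:-→d1:-→d2:- -> no-route
  lookup 124.120.14.206: bits 01111100011110 walk d0:-→d1:-→d2:-→d3:-→d4:-→d5:-→d6:H1→d7:-→d8:H1→d9:-→d10:-→d11:H2→d12:-→d13:H0→d14:- -> H0
  + 0.0.0.0/0 (H0) depth=0
  lookup 200.210.133.160: bits 110010001101001010000101101 walk d0:H0→d1:-→d2:-→d3:-→d4:-→d5:-→d6:-→d7:-→d8:H2→d9:-→d10:-→d11:-→d12:-→d13:-→d14:-→d15:-→d16:-→d17:-→d18:-→d19:-→d20:-→d21:-→d22:H1→d23:-→d24:-→d25:-→d26:H1→d27:H1 -> H1
  + 0.0.0.0/0 (H0) depth=0
  - 124.0.0.0/6 clear@6
  lookup 200.210.133.191: bits 11001000110100101000010110111111 walk d0:H0→d1:-→d2:-→d3:-→d4:-→d5:-→d6:-→d7:-→d8:H2→d9:-→d10:-→d11:-→d12:-→d13:-→d14:-→d15:-→d16:-→d17:-→d18:-→d19:-→d20:-→d21:-→d22:H1→d23:-→d24:-→d25:-→d26:H1→d27:H1→d28:-→d29:-→d30:-→d31:-→d32:H0 -> H0
  lookup 200.208.133.191: bits 11001000110100 walk d0:H0→d1:-→d2:-→d3:-→d4:-→d5:-→d6:-→d7:-→d8:H2→d9:-→d10:-→d11:-→d12:-→d13:-→d14:- -> H2
  lookup 200.210.133.191: bits 11001000110100101000010110111111 walk d0:H0→d1:-→d2:-→d3:-→d4:-→d5:-→d6:-→d7:-→d8:H2→d9:-→d10:-→d11:-→d12:-→d13:-→d14:-→d15:-→d16:-→d17:-→d18:-→d19:-→d20:-→d21:-→d22:H1→d23:-→d24:-→d25:-→d26:H1→d27:H1→d28:-→d29:-→d30:-→d31:-→d32:H0 -> H0
  lookup 200.210.132.124: bits 11001000110100101000010 walk d0:H0→d1:-→d2:-→d3:-→d4:-→d5:-→d6:-→d7:-→d8:H2→d9:-→d10:-→d11:-→d12:-→d13:-→d14:-→d15:-→d16:-→d17:-→d18:-→d19:-→d20:-→d21:-→d22:H1→d23:- -> H1
  lookup 200.210.133.140: bits 11001000110100101000010110 walk d0:H0→d1:-→d2:-→d3:-→d4:-→d5:-→d6:-→d7:-→d8:H2→d9:-→d10:-→d11:-→d12:-→d13:-→d14:-→d15:-→d16:-→d17:-→d18:-→d19:-→d20:-→d21:-→d22:H1→d23:-→d24:-→d25:-→d26:H1 -> H1

== LOOKUPS ==
["H1","H2","H1","H1","H1","H1","H1","H1","no-route","no-route","H0","H1","H0","H2","H0","H1","H1"]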